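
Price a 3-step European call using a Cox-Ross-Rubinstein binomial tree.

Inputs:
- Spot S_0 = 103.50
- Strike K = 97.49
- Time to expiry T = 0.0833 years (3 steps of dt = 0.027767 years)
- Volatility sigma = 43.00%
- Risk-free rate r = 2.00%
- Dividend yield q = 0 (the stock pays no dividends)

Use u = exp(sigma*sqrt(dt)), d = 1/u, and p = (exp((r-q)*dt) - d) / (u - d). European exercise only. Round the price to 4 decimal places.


dt = T/N = 0.027767
u = exp(sigma*sqrt(dt)) = 1.074282; d = 1/u = 0.930854
p = (exp((r-q)*dt) - d) / (u - d) = 0.485968
Discount per step: exp(-r*dt) = 0.999445
Stock lattice S(k, i) with i counting down-moves:
  k=0: S(0,0) = 103.5000
  k=1: S(1,0) = 111.1882; S(1,1) = 96.3434
  k=2: S(2,0) = 119.4474; S(2,1) = 103.5000; S(2,2) = 89.6817
  k=3: S(3,0) = 128.3202; S(3,1) = 111.1882; S(3,2) = 96.3434; S(3,3) = 83.4806
Terminal payoffs V(N, i) = max(S_T - K, 0):
  V(3,0) = 30.830188; V(3,1) = 13.698165; V(3,2) = 0.000000; V(3,3) = 0.000000
Backward induction: V(k, i) = exp(-r*dt) * [p * V(k+1, i) + (1-p) * V(k+1, i+1)].
  V(2,0) = exp(-r*dt) * [p*30.830188 + (1-p)*13.698165] = 22.011545
  V(2,1) = exp(-r*dt) * [p*13.698165 + (1-p)*0.000000] = 6.653168
  V(2,2) = exp(-r*dt) * [p*0.000000 + (1-p)*0.000000] = 0.000000
  V(1,0) = exp(-r*dt) * [p*22.011545 + (1-p)*6.653168] = 14.109003
  V(1,1) = exp(-r*dt) * [p*6.653168 + (1-p)*0.000000] = 3.231428
  V(0,0) = exp(-r*dt) * [p*14.109003 + (1-p)*3.231428] = 8.512848

Answer: Price = V(0,0) = 8.5128


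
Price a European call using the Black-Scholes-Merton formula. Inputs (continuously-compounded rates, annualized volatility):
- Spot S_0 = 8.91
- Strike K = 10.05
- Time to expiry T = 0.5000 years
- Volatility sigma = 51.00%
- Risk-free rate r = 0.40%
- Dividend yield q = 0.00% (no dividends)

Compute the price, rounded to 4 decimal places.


d1 = (ln(S/K) + (r - q + 0.5*sigma^2) * T) / (sigma * sqrt(T)) = -0.14800270
d2 = d1 - sigma * sqrt(T) = -0.50862716
exp(-rT) = 0.99800200; exp(-qT) = 1.00000000
C = S_0 * exp(-qT) * N(d1) - K * exp(-rT) * N(d2)
N(d1) = 0.44117032; N(d2) = 0.30550679
C = 8.9100 * 1.00000000 * 0.44117032 - 10.0500 * 0.99800200 * 0.30550679 = 0.8666

Answer: Price = 0.8666


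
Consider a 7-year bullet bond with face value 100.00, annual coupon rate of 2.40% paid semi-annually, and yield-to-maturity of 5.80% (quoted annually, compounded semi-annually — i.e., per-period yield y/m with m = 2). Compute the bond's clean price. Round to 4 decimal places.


Coupon per period c = face * coupon_rate / m = 1.200000
Periods per year m = 2; per-period yield y/m = 0.029000
Number of cashflows N = 14
Cashflows (t years, CF_t, discount factor 1/(1+y/m)^(m*t), PV):
  t = 0.5000: CF_t = 1.200000, DF = 0.971817, PV = 1.166181
  t = 1.0000: CF_t = 1.200000, DF = 0.944429, PV = 1.133315
  t = 1.5000: CF_t = 1.200000, DF = 0.917812, PV = 1.101375
  t = 2.0000: CF_t = 1.200000, DF = 0.891946, PV = 1.070335
  t = 2.5000: CF_t = 1.200000, DF = 0.866808, PV = 1.040170
  t = 3.0000: CF_t = 1.200000, DF = 0.842379, PV = 1.010855
  t = 3.5000: CF_t = 1.200000, DF = 0.818639, PV = 0.982367
  t = 4.0000: CF_t = 1.200000, DF = 0.795567, PV = 0.954681
  t = 4.5000: CF_t = 1.200000, DF = 0.773146, PV = 0.927775
  t = 5.0000: CF_t = 1.200000, DF = 0.751357, PV = 0.901628
  t = 5.5000: CF_t = 1.200000, DF = 0.730182, PV = 0.876218
  t = 6.0000: CF_t = 1.200000, DF = 0.709603, PV = 0.851524
  t = 6.5000: CF_t = 1.200000, DF = 0.689605, PV = 0.827525
  t = 7.0000: CF_t = 101.200000, DF = 0.670170, PV = 67.821168
Price P = sum_t PV_t = 80.665117

Answer: Price = 80.6651


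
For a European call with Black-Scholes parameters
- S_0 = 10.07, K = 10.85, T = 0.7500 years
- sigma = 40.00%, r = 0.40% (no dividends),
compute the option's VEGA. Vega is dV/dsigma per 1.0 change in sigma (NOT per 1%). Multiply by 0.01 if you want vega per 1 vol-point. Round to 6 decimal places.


d1 = -0.0334989401; d2 = -0.3799091016
phi(d1) = 0.3987185009; exp(-qT) = 1.0000000000; exp(-rT) = 0.9970044955
Vega = S * exp(-qT) * phi(d1) * sqrt(T) = 10.0700 * 1.0000000000 * 0.3987185009 * 0.8660254038 = 3.477175

Answer: Vega = 3.477175


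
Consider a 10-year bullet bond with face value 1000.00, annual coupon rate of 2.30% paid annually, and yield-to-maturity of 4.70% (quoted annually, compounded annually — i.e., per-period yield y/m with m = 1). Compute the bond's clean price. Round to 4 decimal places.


Answer: Price = 811.9485

Derivation:
Coupon per period c = face * coupon_rate / m = 23.000000
Periods per year m = 1; per-period yield y/m = 0.047000
Number of cashflows N = 10
Cashflows (t years, CF_t, discount factor 1/(1+y/m)^(m*t), PV):
  t = 1.0000: CF_t = 23.000000, DF = 0.955110, PV = 21.967526
  t = 2.0000: CF_t = 23.000000, DF = 0.912235, PV = 20.981400
  t = 3.0000: CF_t = 23.000000, DF = 0.871284, PV = 20.039542
  t = 4.0000: CF_t = 23.000000, DF = 0.832172, PV = 19.139964
  t = 5.0000: CF_t = 23.000000, DF = 0.794816, PV = 18.280768
  t = 6.0000: CF_t = 23.000000, DF = 0.759137, PV = 17.460141
  t = 7.0000: CF_t = 23.000000, DF = 0.725059, PV = 16.676352
  t = 8.0000: CF_t = 23.000000, DF = 0.692511, PV = 15.927748
  t = 9.0000: CF_t = 23.000000, DF = 0.661424, PV = 15.212749
  t = 10.0000: CF_t = 1023.000000, DF = 0.631732, PV = 646.262293
Price P = sum_t PV_t = 811.948483


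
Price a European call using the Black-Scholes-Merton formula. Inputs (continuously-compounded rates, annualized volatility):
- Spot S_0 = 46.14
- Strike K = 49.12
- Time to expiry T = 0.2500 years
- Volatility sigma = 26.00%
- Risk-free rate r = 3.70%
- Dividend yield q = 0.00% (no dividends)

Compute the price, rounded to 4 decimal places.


Answer: Price = 1.3965

Derivation:
d1 = (ln(S/K) + (r - q + 0.5*sigma^2) * T) / (sigma * sqrt(T)) = -0.34527716
d2 = d1 - sigma * sqrt(T) = -0.47527716
exp(-rT) = 0.99079265; exp(-qT) = 1.00000000
C = S_0 * exp(-qT) * N(d1) - K * exp(-rT) * N(d2)
N(d1) = 0.36494301; N(d2) = 0.31729472
C = 46.1400 * 1.00000000 * 0.36494301 - 49.1200 * 0.99079265 * 0.31729472 = 1.3965


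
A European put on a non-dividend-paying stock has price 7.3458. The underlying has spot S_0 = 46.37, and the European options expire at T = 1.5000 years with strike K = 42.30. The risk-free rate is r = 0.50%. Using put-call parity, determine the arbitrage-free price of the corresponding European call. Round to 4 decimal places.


Put-call parity: C - P = S_0 * exp(-qT) - K * exp(-rT).
S_0 * exp(-qT) = 46.3700 * 1.00000000 = 46.37000000
K * exp(-rT) = 42.3000 * 0.99252805 = 41.98393672
C = P + S*exp(-qT) - K*exp(-rT)
C = 7.3458 + 46.37000000 - 41.98393672 = 11.7319

Answer: Call price = 11.7319


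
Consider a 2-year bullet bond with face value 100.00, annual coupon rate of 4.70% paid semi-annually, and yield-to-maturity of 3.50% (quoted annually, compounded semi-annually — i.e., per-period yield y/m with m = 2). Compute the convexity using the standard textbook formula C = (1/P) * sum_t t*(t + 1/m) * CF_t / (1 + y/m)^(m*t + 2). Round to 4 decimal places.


Answer: Convexity = 4.6142

Derivation:
Coupon per period c = face * coupon_rate / m = 2.350000
Periods per year m = 2; per-period yield y/m = 0.017500
Number of cashflows N = 4
Cashflows (t years, CF_t, discount factor 1/(1+y/m)^(m*t), PV):
  t = 0.5000: CF_t = 2.350000, DF = 0.982801, PV = 2.309582
  t = 1.0000: CF_t = 2.350000, DF = 0.965898, PV = 2.269860
  t = 1.5000: CF_t = 2.350000, DF = 0.949285, PV = 2.230820
  t = 2.0000: CF_t = 102.350000, DF = 0.932959, PV = 95.488303
Price P = sum_t PV_t = 102.298566
Convexity numerator sum_t t*(t + 1/m) * CF_t / (1+y/m)^(m*t + 2):
  t = 0.5000: term = 1.115410
  t = 1.0000: term = 3.288679
  t = 1.5000: term = 6.464233
  t = 2.0000: term = 461.159696
Convexity = (1/P) * sum = 472.028018 / 102.298566 = 4.614219


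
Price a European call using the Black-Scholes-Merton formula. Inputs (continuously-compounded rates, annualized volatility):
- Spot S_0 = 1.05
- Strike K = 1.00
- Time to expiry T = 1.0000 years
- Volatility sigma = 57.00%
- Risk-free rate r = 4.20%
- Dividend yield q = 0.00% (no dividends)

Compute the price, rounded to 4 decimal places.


Answer: Price = 0.2737

Derivation:
d1 = (ln(S/K) + (r - q + 0.5*sigma^2) * T) / (sigma * sqrt(T)) = 0.44428099
d2 = d1 - sigma * sqrt(T) = -0.12571901
exp(-rT) = 0.95886978; exp(-qT) = 1.00000000
C = S_0 * exp(-qT) * N(d1) - K * exp(-rT) * N(d2)
N(d1) = 0.67158028; N(d2) = 0.44997718
C = 1.0500 * 1.00000000 * 0.67158028 - 1.0000 * 0.95886978 * 0.44997718 = 0.2737


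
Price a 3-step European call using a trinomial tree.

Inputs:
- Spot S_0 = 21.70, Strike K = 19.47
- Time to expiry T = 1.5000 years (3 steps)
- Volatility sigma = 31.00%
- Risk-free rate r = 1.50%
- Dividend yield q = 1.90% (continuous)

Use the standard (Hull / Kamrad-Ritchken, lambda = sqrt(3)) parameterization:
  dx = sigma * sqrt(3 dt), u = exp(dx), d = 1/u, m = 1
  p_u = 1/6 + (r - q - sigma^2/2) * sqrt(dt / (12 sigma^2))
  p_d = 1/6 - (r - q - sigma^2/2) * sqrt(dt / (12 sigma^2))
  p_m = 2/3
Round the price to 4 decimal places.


Answer: Price = V(0,0) = 4.1508

Derivation:
dt = T/N = 0.500000; dx = sigma*sqrt(3*dt) = 0.379671
u = exp(dx) = 1.461803; d = 1/u = 0.684086
p_u = 0.132394, p_m = 0.666667, p_d = 0.200940
Discount per step: exp(-r*dt) = 0.992528
Stock lattice S(k, j) with j the centered position index:
  k=0: S(0,+0) = 21.7000
  k=1: S(1,-1) = 14.8447; S(1,+0) = 21.7000; S(1,+1) = 31.7211
  k=2: S(2,-2) = 10.1550; S(2,-1) = 14.8447; S(2,+0) = 21.7000; S(2,+1) = 31.7211; S(2,+2) = 46.3701
  k=3: S(3,-3) = 6.9469; S(3,-2) = 10.1550; S(3,-1) = 14.8447; S(3,+0) = 21.7000; S(3,+1) = 31.7211; S(3,+2) = 46.3701; S(3,+3) = 67.7839
Terminal payoffs V(N, j) = max(S_T - K, 0):
  V(3,-3) = 0.000000; V(3,-2) = 0.000000; V(3,-1) = 0.000000; V(3,+0) = 2.230000; V(3,+1) = 12.251135; V(3,+2) = 26.900064; V(3,+3) = 48.313919
Backward induction: V(k, j) = exp(-r*dt) * [p_u * V(k+1, j+1) + p_m * V(k+1, j) + p_d * V(k+1, j-1)]
  V(2,-2) = exp(-r*dt) * [p_u*0.000000 + p_m*0.000000 + p_d*0.000000] = 0.000000
  V(2,-1) = exp(-r*dt) * [p_u*2.230000 + p_m*0.000000 + p_d*0.000000] = 0.293032
  V(2,+0) = exp(-r*dt) * [p_u*12.251135 + p_m*2.230000 + p_d*0.000000] = 3.085410
  V(2,+1) = exp(-r*dt) * [p_u*26.900064 + p_m*12.251135 + p_d*2.230000] = 12.085929
  V(2,+2) = exp(-r*dt) * [p_u*48.313919 + p_m*26.900064 + p_d*12.251135] = 26.591383
  V(1,-1) = exp(-r*dt) * [p_u*3.085410 + p_m*0.293032 + p_d*0.000000] = 0.599331
  V(1,+0) = exp(-r*dt) * [p_u*12.085929 + p_m*3.085410 + p_d*0.293032] = 3.688156
  V(1,+1) = exp(-r*dt) * [p_u*26.591383 + p_m*12.085929 + p_d*3.085410] = 12.106654
  V(0,+0) = exp(-r*dt) * [p_u*12.106654 + p_m*3.688156 + p_d*0.599331] = 4.150795


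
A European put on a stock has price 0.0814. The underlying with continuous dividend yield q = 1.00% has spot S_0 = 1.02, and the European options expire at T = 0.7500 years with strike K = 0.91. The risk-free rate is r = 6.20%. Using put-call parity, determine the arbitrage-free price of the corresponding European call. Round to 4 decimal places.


Answer: Call price = 0.2251

Derivation:
Put-call parity: C - P = S_0 * exp(-qT) - K * exp(-rT).
S_0 * exp(-qT) = 1.0200 * 0.99252805 = 1.01237862
K * exp(-rT) = 0.9100 * 0.95456456 = 0.86865375
C = P + S*exp(-qT) - K*exp(-rT)
C = 0.0814 + 1.01237862 - 0.86865375 = 0.2251


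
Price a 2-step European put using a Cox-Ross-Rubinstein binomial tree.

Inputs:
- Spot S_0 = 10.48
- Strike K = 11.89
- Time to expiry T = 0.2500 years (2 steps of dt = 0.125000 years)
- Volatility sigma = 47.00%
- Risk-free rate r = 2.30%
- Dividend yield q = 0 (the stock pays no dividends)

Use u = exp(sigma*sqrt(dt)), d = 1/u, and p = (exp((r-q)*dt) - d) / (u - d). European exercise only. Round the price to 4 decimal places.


Answer: Price = V(0,0) = 1.9324

Derivation:
dt = T/N = 0.125000
u = exp(sigma*sqrt(dt)) = 1.180774; d = 1/u = 0.846902
p = (exp((r-q)*dt) - d) / (u - d) = 0.467176
Discount per step: exp(-r*dt) = 0.997129
Stock lattice S(k, i) with i counting down-moves:
  k=0: S(0,0) = 10.4800
  k=1: S(1,0) = 12.3745; S(1,1) = 8.8755
  k=2: S(2,0) = 14.6115; S(2,1) = 10.4800; S(2,2) = 7.5167
Terminal payoffs V(N, i) = max(K - S_T, 0):
  V(2,0) = 0.000000; V(2,1) = 1.410000; V(2,2) = 4.373290
Backward induction: V(k, i) = exp(-r*dt) * [p * V(k+1, i) + (1-p) * V(k+1, i+1)].
  V(1,0) = exp(-r*dt) * [p*0.000000 + (1-p)*1.410000] = 0.749125
  V(1,1) = exp(-r*dt) * [p*1.410000 + (1-p)*4.373290] = 2.980331
  V(0,0) = exp(-r*dt) * [p*0.749125 + (1-p)*2.980331] = 1.932400


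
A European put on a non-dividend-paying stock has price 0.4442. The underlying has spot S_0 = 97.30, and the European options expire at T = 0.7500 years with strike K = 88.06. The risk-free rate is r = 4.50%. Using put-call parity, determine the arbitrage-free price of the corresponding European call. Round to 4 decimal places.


Answer: Call price = 12.6066

Derivation:
Put-call parity: C - P = S_0 * exp(-qT) - K * exp(-rT).
S_0 * exp(-qT) = 97.3000 * 1.00000000 = 97.30000000
K * exp(-rT) = 88.0600 * 0.96681318 = 85.13756843
C = P + S*exp(-qT) - K*exp(-rT)
C = 0.4442 + 97.30000000 - 85.13756843 = 12.6066


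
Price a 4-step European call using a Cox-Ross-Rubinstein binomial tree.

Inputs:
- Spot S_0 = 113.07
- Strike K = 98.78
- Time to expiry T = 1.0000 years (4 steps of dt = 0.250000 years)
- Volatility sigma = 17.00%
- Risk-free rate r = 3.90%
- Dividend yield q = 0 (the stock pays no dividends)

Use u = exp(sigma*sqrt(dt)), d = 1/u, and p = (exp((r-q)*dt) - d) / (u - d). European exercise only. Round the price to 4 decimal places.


dt = T/N = 0.250000
u = exp(sigma*sqrt(dt)) = 1.088717; d = 1/u = 0.918512
p = (exp((r-q)*dt) - d) / (u - d) = 0.536327
Discount per step: exp(-r*dt) = 0.990297
Stock lattice S(k, i) with i counting down-moves:
  k=0: S(0,0) = 113.0700
  k=1: S(1,0) = 123.1012; S(1,1) = 103.8562
  k=2: S(2,0) = 134.0224; S(2,1) = 113.0700; S(2,2) = 95.3932
  k=3: S(3,0) = 145.9125; S(3,1) = 123.1012; S(3,2) = 103.8562; S(3,3) = 87.6198
  k=4: S(4,0) = 158.8574; S(4,1) = 134.0224; S(4,2) = 113.0700; S(4,3) = 95.3932; S(4,4) = 80.4799
Terminal payoffs V(N, i) = max(S_T - K, 0):
  V(4,0) = 60.077424; V(4,1) = 35.242420; V(4,2) = 14.290000; V(4,3) = 0.000000; V(4,4) = 0.000000
Backward induction: V(k, i) = exp(-r*dt) * [p * V(k+1, i) + (1-p) * V(k+1, i+1)].
  V(3,0) = exp(-r*dt) * [p*60.077424 + (1-p)*35.242420] = 48.090921
  V(3,1) = exp(-r*dt) * [p*35.242420 + (1-p)*14.290000] = 25.279664
  V(3,2) = exp(-r*dt) * [p*14.290000 + (1-p)*0.000000] = 7.589749
  V(3,3) = exp(-r*dt) * [p*0.000000 + (1-p)*0.000000] = 0.000000
  V(2,0) = exp(-r*dt) * [p*48.090921 + (1-p)*25.279664] = 37.149970
  V(2,1) = exp(-r*dt) * [p*25.279664 + (1-p)*7.589749] = 16.911631
  V(2,2) = exp(-r*dt) * [p*7.589749 + (1-p)*0.000000] = 4.031091
  V(1,0) = exp(-r*dt) * [p*37.149970 + (1-p)*16.911631] = 27.496594
  V(1,1) = exp(-r*dt) * [p*16.911631 + (1-p)*4.031091] = 10.833132
  V(0,0) = exp(-r*dt) * [p*27.496594 + (1-p)*10.833132] = 19.578372

Answer: Price = V(0,0) = 19.5784


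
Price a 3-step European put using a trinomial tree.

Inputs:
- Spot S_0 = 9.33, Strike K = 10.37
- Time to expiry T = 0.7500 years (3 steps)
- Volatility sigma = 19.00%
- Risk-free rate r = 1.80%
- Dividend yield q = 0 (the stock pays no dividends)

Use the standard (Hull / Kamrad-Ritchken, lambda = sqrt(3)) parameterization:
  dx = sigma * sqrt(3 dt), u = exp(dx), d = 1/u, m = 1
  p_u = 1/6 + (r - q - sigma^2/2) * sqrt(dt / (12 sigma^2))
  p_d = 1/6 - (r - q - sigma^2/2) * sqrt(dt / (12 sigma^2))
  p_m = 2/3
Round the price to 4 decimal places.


Answer: Price = V(0,0) = 1.2120

Derivation:
dt = T/N = 0.250000; dx = sigma*sqrt(3*dt) = 0.164545
u = exp(dx) = 1.178856; d = 1/u = 0.848280
p_u = 0.166629, p_m = 0.666667, p_d = 0.166705
Discount per step: exp(-r*dt) = 0.995510
Stock lattice S(k, j) with j the centered position index:
  k=0: S(0,+0) = 9.3300
  k=1: S(1,-1) = 7.9144; S(1,+0) = 9.3300; S(1,+1) = 10.9987
  k=2: S(2,-2) = 6.7137; S(2,-1) = 7.9144; S(2,+0) = 9.3300; S(2,+1) = 10.9987; S(2,+2) = 12.9659
  k=3: S(3,-3) = 5.6951; S(3,-2) = 6.7137; S(3,-1) = 7.9144; S(3,+0) = 9.3300; S(3,+1) = 10.9987; S(3,+2) = 12.9659; S(3,+3) = 15.2850
Terminal payoffs V(N, j) = max(K - S_T, 0):
  V(3,-3) = 4.674932; V(3,-2) = 3.656333; V(3,-1) = 2.455550; V(3,+0) = 1.040000; V(3,+1) = 0.000000; V(3,+2) = 0.000000; V(3,+3) = 0.000000
Backward induction: V(k, j) = exp(-r*dt) * [p_u * V(k+1, j+1) + p_m * V(k+1, j) + p_d * V(k+1, j-1)]
  V(2,-2) = exp(-r*dt) * [p_u*2.455550 + p_m*3.656333 + p_d*4.674932] = 3.609772
  V(2,-1) = exp(-r*dt) * [p_u*1.040000 + p_m*2.455550 + p_d*3.656333] = 2.408990
  V(2,+0) = exp(-r*dt) * [p_u*0.000000 + p_m*1.040000 + p_d*2.455550] = 1.097734
  V(2,+1) = exp(-r*dt) * [p_u*0.000000 + p_m*0.000000 + p_d*1.040000] = 0.172594
  V(2,+2) = exp(-r*dt) * [p_u*0.000000 + p_m*0.000000 + p_d*0.000000] = 0.000000
  V(1,-1) = exp(-r*dt) * [p_u*1.097734 + p_m*2.408990 + p_d*3.609772] = 2.379939
  V(1,+0) = exp(-r*dt) * [p_u*0.172594 + p_m*1.097734 + p_d*2.408990] = 1.156954
  V(1,+1) = exp(-r*dt) * [p_u*0.000000 + p_m*0.172594 + p_d*1.097734] = 0.296722
  V(0,+0) = exp(-r*dt) * [p_u*0.296722 + p_m*1.156954 + p_d*2.379939] = 1.212025


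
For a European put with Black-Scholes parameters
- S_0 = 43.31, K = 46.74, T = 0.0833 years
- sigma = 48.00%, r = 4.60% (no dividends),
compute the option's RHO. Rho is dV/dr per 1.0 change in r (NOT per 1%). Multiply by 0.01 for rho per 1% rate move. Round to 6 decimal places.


Answer: Rho = -2.804179

Derivation:
d1 = -0.4532298875; d2 = -0.5917662365
phi(d1) = 0.3600014576; exp(-qT) = 1.0000000000; exp(-rT) = 0.9961755320
N(-d2) = 0.7229964324
Rho = -K*T*exp(-rT)*N(-d2) = -46.7400 * 0.0833 * 0.9961755320 * 0.7229964324 = -2.804179


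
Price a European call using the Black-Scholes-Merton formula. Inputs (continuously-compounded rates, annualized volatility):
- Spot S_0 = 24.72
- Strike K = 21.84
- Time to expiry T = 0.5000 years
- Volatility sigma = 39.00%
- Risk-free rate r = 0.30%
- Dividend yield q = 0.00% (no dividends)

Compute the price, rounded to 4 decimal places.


d1 = (ln(S/K) + (r - q + 0.5*sigma^2) * T) / (sigma * sqrt(T)) = 0.59249921
d2 = d1 - sigma * sqrt(T) = 0.31672757
exp(-rT) = 0.99850112; exp(-qT) = 1.00000000
C = S_0 * exp(-qT) * N(d1) - K * exp(-rT) * N(d2)
N(d1) = 0.72324183; N(d2) = 0.62427483
C = 24.7200 * 1.00000000 * 0.72324183 - 21.8400 * 0.99850112 * 0.62427483 = 4.2648

Answer: Price = 4.2648


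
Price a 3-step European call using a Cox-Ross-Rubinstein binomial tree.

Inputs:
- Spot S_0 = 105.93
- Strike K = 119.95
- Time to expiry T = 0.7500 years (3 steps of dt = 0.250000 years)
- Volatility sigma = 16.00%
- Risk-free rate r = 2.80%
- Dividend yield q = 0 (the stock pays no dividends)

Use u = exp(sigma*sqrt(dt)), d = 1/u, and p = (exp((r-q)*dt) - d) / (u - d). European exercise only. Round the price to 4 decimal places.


Answer: Price = V(0,0) = 2.0714

Derivation:
dt = T/N = 0.250000
u = exp(sigma*sqrt(dt)) = 1.083287; d = 1/u = 0.923116
p = (exp((r-q)*dt) - d) / (u - d) = 0.523867
Discount per step: exp(-r*dt) = 0.993024
Stock lattice S(k, i) with i counting down-moves:
  k=0: S(0,0) = 105.9300
  k=1: S(1,0) = 114.7526; S(1,1) = 97.7857
  k=2: S(2,0) = 124.3100; S(2,1) = 105.9300; S(2,2) = 90.2676
  k=3: S(3,0) = 134.6634; S(3,1) = 114.7526; S(3,2) = 97.7857; S(3,3) = 83.3275
Terminal payoffs V(N, i) = max(S_T - K, 0):
  V(3,0) = 14.713422; V(3,1) = 0.000000; V(3,2) = 0.000000; V(3,3) = 0.000000
Backward induction: V(k, i) = exp(-r*dt) * [p * V(k+1, i) + (1-p) * V(k+1, i+1)].
  V(2,0) = exp(-r*dt) * [p*14.713422 + (1-p)*0.000000] = 7.654115
  V(2,1) = exp(-r*dt) * [p*0.000000 + (1-p)*0.000000] = 0.000000
  V(2,2) = exp(-r*dt) * [p*0.000000 + (1-p)*0.000000] = 0.000000
  V(1,0) = exp(-r*dt) * [p*7.654115 + (1-p)*0.000000] = 3.981771
  V(1,1) = exp(-r*dt) * [p*0.000000 + (1-p)*0.000000] = 0.000000
  V(0,0) = exp(-r*dt) * [p*3.981771 + (1-p)*0.000000] = 2.071369


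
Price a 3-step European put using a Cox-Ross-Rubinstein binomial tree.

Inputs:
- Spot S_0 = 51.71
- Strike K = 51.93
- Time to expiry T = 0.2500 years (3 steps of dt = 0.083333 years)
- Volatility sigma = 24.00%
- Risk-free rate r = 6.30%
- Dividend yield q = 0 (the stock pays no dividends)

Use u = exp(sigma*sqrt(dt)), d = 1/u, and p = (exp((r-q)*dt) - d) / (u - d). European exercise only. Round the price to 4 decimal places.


dt = T/N = 0.083333
u = exp(sigma*sqrt(dt)) = 1.071738; d = 1/u = 0.933063
p = (exp((r-q)*dt) - d) / (u - d) = 0.520644
Discount per step: exp(-r*dt) = 0.994764
Stock lattice S(k, i) with i counting down-moves:
  k=0: S(0,0) = 51.7100
  k=1: S(1,0) = 55.4196; S(1,1) = 48.2487
  k=2: S(2,0) = 59.3953; S(2,1) = 51.7100; S(2,2) = 45.0191
  k=3: S(3,0) = 63.6562; S(3,1) = 55.4196; S(3,2) = 48.2487; S(3,3) = 42.0057
Terminal payoffs V(N, i) = max(K - S_T, 0):
  V(3,0) = 0.000000; V(3,1) = 0.000000; V(3,2) = 3.681287; V(3,3) = 9.924310
Backward induction: V(k, i) = exp(-r*dt) * [p * V(k+1, i) + (1-p) * V(k+1, i+1)].
  V(2,0) = exp(-r*dt) * [p*0.000000 + (1-p)*0.000000] = 0.000000
  V(2,1) = exp(-r*dt) * [p*0.000000 + (1-p)*3.681287] = 1.755406
  V(2,2) = exp(-r*dt) * [p*3.681287 + (1-p)*9.924310] = 6.638969
  V(1,0) = exp(-r*dt) * [p*0.000000 + (1-p)*1.755406] = 0.837058
  V(1,1) = exp(-r*dt) * [p*1.755406 + (1-p)*6.638969] = 4.074920
  V(0,0) = exp(-r*dt) * [p*0.837058 + (1-p)*4.074920] = 2.376636

Answer: Price = V(0,0) = 2.3766


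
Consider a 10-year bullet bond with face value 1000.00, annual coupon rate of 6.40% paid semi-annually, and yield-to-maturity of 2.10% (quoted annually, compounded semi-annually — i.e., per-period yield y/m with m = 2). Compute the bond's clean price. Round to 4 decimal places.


Coupon per period c = face * coupon_rate / m = 32.000000
Periods per year m = 2; per-period yield y/m = 0.010500
Number of cashflows N = 20
Cashflows (t years, CF_t, discount factor 1/(1+y/m)^(m*t), PV):
  t = 0.5000: CF_t = 32.000000, DF = 0.989609, PV = 31.667491
  t = 1.0000: CF_t = 32.000000, DF = 0.979326, PV = 31.338438
  t = 1.5000: CF_t = 32.000000, DF = 0.969150, PV = 31.012803
  t = 2.0000: CF_t = 32.000000, DF = 0.959080, PV = 30.690553
  t = 2.5000: CF_t = 32.000000, DF = 0.949114, PV = 30.371650
  t = 3.0000: CF_t = 32.000000, DF = 0.939252, PV = 30.056062
  t = 3.5000: CF_t = 32.000000, DF = 0.929492, PV = 29.743752
  t = 4.0000: CF_t = 32.000000, DF = 0.919834, PV = 29.434688
  t = 4.5000: CF_t = 32.000000, DF = 0.910276, PV = 29.128835
  t = 5.0000: CF_t = 32.000000, DF = 0.900818, PV = 28.826160
  t = 5.5000: CF_t = 32.000000, DF = 0.891457, PV = 28.526631
  t = 6.0000: CF_t = 32.000000, DF = 0.882194, PV = 28.230214
  t = 6.5000: CF_t = 32.000000, DF = 0.873027, PV = 27.936876
  t = 7.0000: CF_t = 32.000000, DF = 0.863956, PV = 27.646587
  t = 7.5000: CF_t = 32.000000, DF = 0.854979, PV = 27.359314
  t = 8.0000: CF_t = 32.000000, DF = 0.846095, PV = 27.075027
  t = 8.5000: CF_t = 32.000000, DF = 0.837303, PV = 26.793693
  t = 9.0000: CF_t = 32.000000, DF = 0.828603, PV = 26.515282
  t = 9.5000: CF_t = 32.000000, DF = 0.819993, PV = 26.239765
  t = 10.0000: CF_t = 1032.000000, DF = 0.811472, PV = 837.439304
Price P = sum_t PV_t = 1386.033126

Answer: Price = 1386.0331


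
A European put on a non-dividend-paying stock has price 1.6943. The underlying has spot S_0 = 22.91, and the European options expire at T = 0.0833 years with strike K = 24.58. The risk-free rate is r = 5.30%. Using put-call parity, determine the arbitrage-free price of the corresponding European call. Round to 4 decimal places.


Put-call parity: C - P = S_0 * exp(-qT) - K * exp(-rT).
S_0 * exp(-qT) = 22.9100 * 1.00000000 = 22.91000000
K * exp(-rT) = 24.5800 * 0.99559483 = 24.47172095
C = P + S*exp(-qT) - K*exp(-rT)
C = 1.6943 + 22.91000000 - 24.47172095 = 0.1326

Answer: Call price = 0.1326


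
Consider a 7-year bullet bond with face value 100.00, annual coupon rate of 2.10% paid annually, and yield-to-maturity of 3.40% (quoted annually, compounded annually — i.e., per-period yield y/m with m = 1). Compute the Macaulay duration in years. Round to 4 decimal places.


Answer: Macaulay duration = 6.5611 years

Derivation:
Coupon per period c = face * coupon_rate / m = 2.100000
Periods per year m = 1; per-period yield y/m = 0.034000
Number of cashflows N = 7
Cashflows (t years, CF_t, discount factor 1/(1+y/m)^(m*t), PV):
  t = 1.0000: CF_t = 2.100000, DF = 0.967118, PV = 2.030948
  t = 2.0000: CF_t = 2.100000, DF = 0.935317, PV = 1.964166
  t = 3.0000: CF_t = 2.100000, DF = 0.904562, PV = 1.899580
  t = 4.0000: CF_t = 2.100000, DF = 0.874818, PV = 1.837118
  t = 5.0000: CF_t = 2.100000, DF = 0.846052, PV = 1.776710
  t = 6.0000: CF_t = 2.100000, DF = 0.818233, PV = 1.718288
  t = 7.0000: CF_t = 102.100000, DF = 0.791327, PV = 80.794532
Price P = sum_t PV_t = 92.021344
Macaulay numerator sum_t t * PV_t:
  t * PV_t at t = 1.0000: 2.030948
  t * PV_t at t = 2.0000: 3.928332
  t * PV_t at t = 3.0000: 5.698741
  t * PV_t at t = 4.0000: 7.348473
  t * PV_t at t = 5.0000: 8.883551
  t * PV_t at t = 6.0000: 10.309730
  t * PV_t at t = 7.0000: 565.561725
Macaulay duration D = (sum_t t * PV_t) / P = 603.761502 / 92.021344 = 6.561103


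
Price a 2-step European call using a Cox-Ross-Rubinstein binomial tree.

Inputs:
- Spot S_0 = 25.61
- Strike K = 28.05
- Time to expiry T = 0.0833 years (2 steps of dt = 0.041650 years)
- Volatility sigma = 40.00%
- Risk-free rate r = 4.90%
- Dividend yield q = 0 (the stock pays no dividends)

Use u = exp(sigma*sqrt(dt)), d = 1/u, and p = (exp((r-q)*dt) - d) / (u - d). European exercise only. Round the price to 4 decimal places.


dt = T/N = 0.041650
u = exp(sigma*sqrt(dt)) = 1.085058; d = 1/u = 0.921610
p = (exp((r-q)*dt) - d) / (u - d) = 0.492102
Discount per step: exp(-r*dt) = 0.997961
Stock lattice S(k, i) with i counting down-moves:
  k=0: S(0,0) = 25.6100
  k=1: S(1,0) = 27.7883; S(1,1) = 23.6024
  k=2: S(2,0) = 30.1519; S(2,1) = 25.6100; S(2,2) = 21.7522
Terminal payoffs V(N, i) = max(S_T - K, 0):
  V(2,0) = 2.101949; V(2,1) = 0.000000; V(2,2) = 0.000000
Backward induction: V(k, i) = exp(-r*dt) * [p * V(k+1, i) + (1-p) * V(k+1, i+1)].
  V(1,0) = exp(-r*dt) * [p*2.101949 + (1-p)*0.000000] = 1.032264
  V(1,1) = exp(-r*dt) * [p*0.000000 + (1-p)*0.000000] = 0.000000
  V(0,0) = exp(-r*dt) * [p*1.032264 + (1-p)*0.000000] = 0.506944

Answer: Price = V(0,0) = 0.5069


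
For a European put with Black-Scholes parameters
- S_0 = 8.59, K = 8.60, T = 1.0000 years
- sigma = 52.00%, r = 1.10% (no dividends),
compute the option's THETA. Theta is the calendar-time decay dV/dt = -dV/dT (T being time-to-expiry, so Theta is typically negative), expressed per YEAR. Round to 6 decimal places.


d1 = 0.2789164091; d2 = -0.2410835909
phi(d1) = 0.3837224728; exp(-qT) = 1.0000000000; exp(-rT) = 0.9890602788
Theta = -S*exp(-qT)*phi(d1)*sigma/(2*sqrt(T)) + r*K*exp(-rT)*N(-d2) - q*S*exp(-qT)*N(-d1)
N(-d1) = 0.3901544877; N(-d2) = 0.5952548348; sqrt(T) = 1.0000000000
Term 1 = -8.5900 * 1.0000000000 * 0.3837224728 * 0.5200 / (2 * 1.0000000000) = -0.8570057708
Term 2 = 0.0110 * 8.6000 * 0.9890602788 * 0.5952548348 = 0.0556950796
Term 3 = 0 (no dividend yield, q = 0)
Theta = -0.8570057708 + (0.0556950796) + (0.0000000000) = -0.801311

Answer: Theta = -0.801311


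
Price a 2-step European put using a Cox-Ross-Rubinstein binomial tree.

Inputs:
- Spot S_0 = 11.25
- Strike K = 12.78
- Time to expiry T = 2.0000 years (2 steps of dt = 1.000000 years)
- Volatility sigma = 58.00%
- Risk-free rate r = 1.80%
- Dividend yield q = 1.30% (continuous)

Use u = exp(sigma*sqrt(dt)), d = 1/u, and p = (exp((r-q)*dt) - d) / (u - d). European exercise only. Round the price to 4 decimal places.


Answer: Price = V(0,0) = 4.3043

Derivation:
dt = T/N = 1.000000
u = exp(sigma*sqrt(dt)) = 1.786038; d = 1/u = 0.559898
p = (exp((r-q)*dt) - d) / (u - d) = 0.363021
Discount per step: exp(-r*dt) = 0.982161
Stock lattice S(k, i) with i counting down-moves:
  k=0: S(0,0) = 11.2500
  k=1: S(1,0) = 20.0929; S(1,1) = 6.2989
  k=2: S(2,0) = 35.8867; S(2,1) = 11.2500; S(2,2) = 3.5267
Terminal payoffs V(N, i) = max(K - S_T, 0):
  V(2,0) = 0.000000; V(2,1) = 1.530000; V(2,2) = 9.253280
Backward induction: V(k, i) = exp(-r*dt) * [p * V(k+1, i) + (1-p) * V(k+1, i+1)].
  V(1,0) = exp(-r*dt) * [p*0.000000 + (1-p)*1.530000] = 0.957193
  V(1,1) = exp(-r*dt) * [p*1.530000 + (1-p)*9.253280] = 6.334517
  V(0,0) = exp(-r*dt) * [p*0.957193 + (1-p)*6.334517] = 4.304259


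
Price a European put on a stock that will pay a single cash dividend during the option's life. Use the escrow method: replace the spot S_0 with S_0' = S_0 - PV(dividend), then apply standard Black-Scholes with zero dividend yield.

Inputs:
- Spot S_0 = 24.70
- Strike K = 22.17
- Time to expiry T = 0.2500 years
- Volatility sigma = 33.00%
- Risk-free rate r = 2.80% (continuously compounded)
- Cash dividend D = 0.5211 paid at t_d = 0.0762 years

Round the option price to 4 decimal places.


PV(D) = D * exp(-r * t_d) = 0.5211 * 0.99786867 = 0.51998937
S_0' = S_0 - PV(D) = 24.7000 - 0.51998937 = 24.18001063
d1 = (ln(S_0'/K) + (r + sigma^2/2)*T) / (sigma*sqrt(T)) = 0.65090158
d2 = d1 - sigma*sqrt(T) = 0.48590158
exp(-rT) = 0.99302444
N(-d1) = 0.25755501; N(-d2) = 0.31351847
P = K * exp(-rT) * N(-d2) - S_0' * N(-d1) = 22.1700 * 0.99302444 * 0.31351847 - 24.18001063 * 0.25755501 = 0.6745

Answer: Price = 0.6745


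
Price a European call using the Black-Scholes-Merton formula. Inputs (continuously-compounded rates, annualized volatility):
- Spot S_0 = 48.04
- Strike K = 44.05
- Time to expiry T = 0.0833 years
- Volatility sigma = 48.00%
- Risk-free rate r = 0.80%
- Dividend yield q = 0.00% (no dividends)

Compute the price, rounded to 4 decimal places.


Answer: Price = 5.0399

Derivation:
d1 = (ln(S/K) + (r - q + 0.5*sigma^2) * T) / (sigma * sqrt(T)) = 0.69996940
d2 = d1 - sigma * sqrt(T) = 0.56143305
exp(-rT) = 0.99933382; exp(-qT) = 1.00000000
C = S_0 * exp(-qT) * N(d1) - K * exp(-rT) * N(d2)
N(d1) = 0.75802679; N(d2) = 0.71274882
C = 48.0400 * 1.00000000 * 0.75802679 - 44.0500 * 0.99933382 * 0.71274882 = 5.0399


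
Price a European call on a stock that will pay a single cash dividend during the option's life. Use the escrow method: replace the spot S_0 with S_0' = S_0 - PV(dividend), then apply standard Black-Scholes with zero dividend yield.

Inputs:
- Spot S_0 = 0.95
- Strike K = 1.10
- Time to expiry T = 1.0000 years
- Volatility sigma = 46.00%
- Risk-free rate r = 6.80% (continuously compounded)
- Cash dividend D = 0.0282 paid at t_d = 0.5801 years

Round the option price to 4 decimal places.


PV(D) = D * exp(-r * t_d) = 0.0282 * 0.96132109 = 0.02710925
S_0' = S_0 - PV(D) = 0.9500 - 0.02710925 = 0.92289075
d1 = (ln(S_0'/K) + (r + sigma^2/2)*T) / (sigma*sqrt(T)) = -0.00381435
d2 = d1 - sigma*sqrt(T) = -0.46381435
exp(-rT) = 0.93426047
N(d1) = 0.49847830; N(d2) = 0.32139038
C = S_0' * N(d1) - K * exp(-rT) * N(d2) = 0.92289075 * 0.49847830 - 1.1000 * 0.93426047 * 0.32139038 = 0.1298

Answer: Price = 0.1298


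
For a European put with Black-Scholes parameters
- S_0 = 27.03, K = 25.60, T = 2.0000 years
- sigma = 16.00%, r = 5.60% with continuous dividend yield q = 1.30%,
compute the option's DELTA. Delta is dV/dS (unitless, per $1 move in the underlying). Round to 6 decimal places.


d1 = 0.7334244506; d2 = 0.5071502806
phi(d1) = 0.3048625543; exp(-qT) = 0.9743350896; exp(-rT) = 0.8940442575
N(-d1) = 0.2316497955
Delta = -exp(-qT) * N(-d1) = -0.9743350896 * 0.2316497955 = -0.225705

Answer: Delta = -0.225705


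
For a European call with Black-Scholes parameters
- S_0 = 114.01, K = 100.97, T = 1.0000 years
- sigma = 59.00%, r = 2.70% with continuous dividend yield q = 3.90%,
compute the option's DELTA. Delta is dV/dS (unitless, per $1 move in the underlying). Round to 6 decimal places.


d1 = 0.4805300353; d2 = -0.1094699647
phi(d1) = 0.3554420366; exp(-qT) = 0.9617507091; exp(-rT) = 0.9733612415
N(d1) = 0.6845747243
Delta = exp(-qT) * N(d1) = 0.9617507091 * 0.6845747243 = 0.658390

Answer: Delta = 0.658390


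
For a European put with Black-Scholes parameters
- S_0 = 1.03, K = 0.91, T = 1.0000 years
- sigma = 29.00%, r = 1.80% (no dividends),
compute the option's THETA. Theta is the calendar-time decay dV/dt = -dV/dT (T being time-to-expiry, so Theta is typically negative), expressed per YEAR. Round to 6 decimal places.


d1 = 0.6342051094; d2 = 0.3442051094
phi(d1) = 0.3262645924; exp(-qT) = 1.0000000000; exp(-rT) = 0.9821610324
Theta = -S*exp(-qT)*phi(d1)*sigma/(2*sqrt(T)) + r*K*exp(-rT)*N(-d2) - q*S*exp(-qT)*N(-d1)
N(-d1) = 0.2629734868; N(-d2) = 0.3653460201; sqrt(T) = 1.0000000000
Term 1 = -1.0300 * 1.0000000000 * 0.3262645924 * 0.2900 / (2 * 1.0000000000) = -0.0487276169
Term 2 = 0.0180 * 0.9100 * 0.9821610324 * 0.3653460201 = 0.0058776129
Term 3 = 0 (no dividend yield, q = 0)
Theta = -0.0487276169 + (0.0058776129) + (0.0000000000) = -0.042850

Answer: Theta = -0.042850


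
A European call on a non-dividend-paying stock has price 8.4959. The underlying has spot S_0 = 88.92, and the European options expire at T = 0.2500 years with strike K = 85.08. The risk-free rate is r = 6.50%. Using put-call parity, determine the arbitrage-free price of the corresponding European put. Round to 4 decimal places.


Answer: Put price = 3.2845

Derivation:
Put-call parity: C - P = S_0 * exp(-qT) - K * exp(-rT).
S_0 * exp(-qT) = 88.9200 * 1.00000000 = 88.92000000
K * exp(-rT) = 85.0800 * 0.98388132 = 83.70862262
P = C - S*exp(-qT) + K*exp(-rT)
P = 8.4959 - 88.92000000 + 83.70862262 = 3.2845


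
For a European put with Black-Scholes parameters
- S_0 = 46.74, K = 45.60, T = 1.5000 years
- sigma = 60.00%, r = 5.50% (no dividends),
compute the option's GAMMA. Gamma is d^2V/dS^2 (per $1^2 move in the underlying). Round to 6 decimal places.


Answer: Gamma = 0.010182

Derivation:
d1 = 0.5132941309; d2 = -0.2215527919
phi(d1) = 0.3497019826; exp(-qT) = 1.0000000000; exp(-rT) = 0.9208114379
Gamma = exp(-qT) * phi(d1) / (S * sigma * sqrt(T)) = 1.0000000000 * 0.3497019826 / (46.7400 * 0.6000 * 1.2247448714) = 0.010182


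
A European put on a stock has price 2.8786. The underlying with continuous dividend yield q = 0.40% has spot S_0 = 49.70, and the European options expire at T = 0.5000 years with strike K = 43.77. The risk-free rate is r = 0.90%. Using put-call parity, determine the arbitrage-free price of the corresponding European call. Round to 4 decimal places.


Put-call parity: C - P = S_0 * exp(-qT) - K * exp(-rT).
S_0 * exp(-qT) = 49.7000 * 0.99800200 = 49.60069933
K * exp(-rT) = 43.7700 * 0.99551011 = 43.57347751
C = P + S*exp(-qT) - K*exp(-rT)
C = 2.8786 + 49.60069933 - 43.57347751 = 8.9058

Answer: Call price = 8.9058


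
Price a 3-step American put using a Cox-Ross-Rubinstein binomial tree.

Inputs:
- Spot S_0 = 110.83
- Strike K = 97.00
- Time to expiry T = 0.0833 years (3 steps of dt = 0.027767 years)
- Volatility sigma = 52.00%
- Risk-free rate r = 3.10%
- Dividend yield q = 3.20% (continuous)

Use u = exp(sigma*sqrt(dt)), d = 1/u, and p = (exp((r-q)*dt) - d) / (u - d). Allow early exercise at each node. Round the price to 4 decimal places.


dt = T/N = 0.027767
u = exp(sigma*sqrt(dt)) = 1.090514; d = 1/u = 0.916999
p = (exp((r-q)*dt) - d) / (u - d) = 0.478191
Discount per step: exp(-r*dt) = 0.999140
Stock lattice S(k, i) with i counting down-moves:
  k=0: S(0,0) = 110.8300
  k=1: S(1,0) = 120.8617; S(1,1) = 101.6310
  k=2: S(2,0) = 131.8014; S(2,1) = 110.8300; S(2,2) = 93.1954
  k=3: S(3,0) = 143.7313; S(3,1) = 120.8617; S(3,2) = 101.6310; S(3,3) = 85.4601
Terminal payoffs V(N, i) = max(K - S_T, 0):
  V(3,0) = 0.000000; V(3,1) = 0.000000; V(3,2) = 0.000000; V(3,3) = 11.539908
Backward induction: V(k, i) = exp(-r*dt) * [p * V(k+1, i) + (1-p) * V(k+1, i+1)]; then take max(V_cont, immediate exercise) for American.
  V(2,0) = exp(-r*dt) * [p*0.000000 + (1-p)*0.000000] = 0.000000; exercise = 0.000000; V(2,0) = max -> 0.000000
  V(2,1) = exp(-r*dt) * [p*0.000000 + (1-p)*0.000000] = 0.000000; exercise = 0.000000; V(2,1) = max -> 0.000000
  V(2,2) = exp(-r*dt) * [p*0.000000 + (1-p)*11.539908] = 6.016445; exercise = 3.804556; V(2,2) = max -> 6.016445
  V(1,0) = exp(-r*dt) * [p*0.000000 + (1-p)*0.000000] = 0.000000; exercise = 0.000000; V(1,0) = max -> 0.000000
  V(1,1) = exp(-r*dt) * [p*0.000000 + (1-p)*6.016445] = 3.136733; exercise = 0.000000; V(1,1) = max -> 3.136733
  V(0,0) = exp(-r*dt) * [p*0.000000 + (1-p)*3.136733] = 1.635367; exercise = 0.000000; V(0,0) = max -> 1.635367

Answer: Price = V(0,0) = 1.6354


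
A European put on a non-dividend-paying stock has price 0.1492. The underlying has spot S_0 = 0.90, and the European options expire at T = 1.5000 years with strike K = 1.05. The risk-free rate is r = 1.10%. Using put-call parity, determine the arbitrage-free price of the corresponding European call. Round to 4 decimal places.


Answer: Call price = 0.0164

Derivation:
Put-call parity: C - P = S_0 * exp(-qT) - K * exp(-rT).
S_0 * exp(-qT) = 0.9000 * 1.00000000 = 0.90000000
K * exp(-rT) = 1.0500 * 0.98363538 = 1.03281715
C = P + S*exp(-qT) - K*exp(-rT)
C = 0.1492 + 0.90000000 - 1.03281715 = 0.0164


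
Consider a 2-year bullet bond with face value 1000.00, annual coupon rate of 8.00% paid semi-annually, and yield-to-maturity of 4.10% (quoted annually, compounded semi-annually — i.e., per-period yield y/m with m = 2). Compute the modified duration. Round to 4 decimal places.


Answer: Modified duration = 1.8540

Derivation:
Coupon per period c = face * coupon_rate / m = 40.000000
Periods per year m = 2; per-period yield y/m = 0.020500
Number of cashflows N = 4
Cashflows (t years, CF_t, discount factor 1/(1+y/m)^(m*t), PV):
  t = 0.5000: CF_t = 40.000000, DF = 0.979912, PV = 39.196472
  t = 1.0000: CF_t = 40.000000, DF = 0.960227, PV = 38.409086
  t = 1.5000: CF_t = 40.000000, DF = 0.940938, PV = 37.637517
  t = 2.0000: CF_t = 1040.000000, DF = 0.922036, PV = 958.917629
Price P = sum_t PV_t = 1074.160705
First compute Macaulay numerator sum_t t * PV_t:
  t * PV_t at t = 0.5000: 19.598236
  t * PV_t at t = 1.0000: 38.409086
  t * PV_t at t = 1.5000: 56.456275
  t * PV_t at t = 2.0000: 1917.835259
Macaulay duration D = 2032.298857 / 1074.160705 = 1.891988
Modified duration = D / (1 + y/m) = 1.891988 / (1 + 0.020500) = 1.853981


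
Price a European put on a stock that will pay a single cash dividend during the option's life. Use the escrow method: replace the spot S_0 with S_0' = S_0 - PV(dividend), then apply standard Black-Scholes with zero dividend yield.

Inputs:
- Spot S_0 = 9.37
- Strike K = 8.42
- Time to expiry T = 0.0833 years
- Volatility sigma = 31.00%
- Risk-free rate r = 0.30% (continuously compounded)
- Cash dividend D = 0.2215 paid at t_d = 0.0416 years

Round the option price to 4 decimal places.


PV(D) = D * exp(-r * t_d) = 0.2215 * 0.99987521 = 0.22147236
S_0' = S_0 - PV(D) = 9.3700 - 0.22147236 = 9.14852764
d1 = (ln(S_0'/K) + (r + sigma^2/2)*T) / (sigma*sqrt(T)) = 0.97501098
d2 = d1 - sigma*sqrt(T) = 0.88553959
exp(-rT) = 0.99975013
N(-d1) = 0.16477741; N(-d2) = 0.18793284
P = K * exp(-rT) * N(-d2) - S_0' * N(-d1) = 8.4200 * 0.99975013 * 0.18793284 - 9.14852764 * 0.16477741 = 0.0745

Answer: Price = 0.0745


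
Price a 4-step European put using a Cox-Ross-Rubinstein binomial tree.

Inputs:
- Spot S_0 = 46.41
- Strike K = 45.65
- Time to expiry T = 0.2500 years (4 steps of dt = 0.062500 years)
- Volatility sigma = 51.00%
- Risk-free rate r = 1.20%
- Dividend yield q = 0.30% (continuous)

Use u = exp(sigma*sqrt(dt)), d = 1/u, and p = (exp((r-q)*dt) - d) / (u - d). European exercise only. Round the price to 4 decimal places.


Answer: Price = V(0,0) = 4.0943

Derivation:
dt = T/N = 0.062500
u = exp(sigma*sqrt(dt)) = 1.135985; d = 1/u = 0.880293
p = (exp((r-q)*dt) - d) / (u - d) = 0.470369
Discount per step: exp(-r*dt) = 0.999250
Stock lattice S(k, i) with i counting down-moves:
  k=0: S(0,0) = 46.4100
  k=1: S(1,0) = 52.7211; S(1,1) = 40.8544
  k=2: S(2,0) = 59.8903; S(2,1) = 46.4100; S(2,2) = 35.9639
  k=3: S(3,0) = 68.0345; S(3,1) = 52.7211; S(3,2) = 40.8544; S(3,3) = 31.6588
  k=4: S(4,0) = 77.2862; S(4,1) = 59.8903; S(4,2) = 46.4100; S(4,3) = 35.9639; S(4,4) = 27.8690
Terminal payoffs V(N, i) = max(K - S_T, 0):
  V(4,0) = 0.000000; V(4,1) = 0.000000; V(4,2) = 0.000000; V(4,3) = 9.686125; V(4,4) = 17.781000
Backward induction: V(k, i) = exp(-r*dt) * [p * V(k+1, i) + (1-p) * V(k+1, i+1)].
  V(3,0) = exp(-r*dt) * [p*0.000000 + (1-p)*0.000000] = 0.000000
  V(3,1) = exp(-r*dt) * [p*0.000000 + (1-p)*0.000000] = 0.000000
  V(3,2) = exp(-r*dt) * [p*0.000000 + (1-p)*9.686125] = 5.126230
  V(3,3) = exp(-r*dt) * [p*9.686125 + (1-p)*17.781000] = 13.962949
  V(2,0) = exp(-r*dt) * [p*0.000000 + (1-p)*0.000000] = 0.000000
  V(2,1) = exp(-r*dt) * [p*0.000000 + (1-p)*5.126230] = 2.712976
  V(2,2) = exp(-r*dt) * [p*5.126230 + (1-p)*13.962949] = 9.799081
  V(1,0) = exp(-r*dt) * [p*0.000000 + (1-p)*2.712976] = 1.435800
  V(1,1) = exp(-r*dt) * [p*2.712976 + (1-p)*9.799081] = 6.461152
  V(0,0) = exp(-r*dt) * [p*1.435800 + (1-p)*6.461152] = 4.094312
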